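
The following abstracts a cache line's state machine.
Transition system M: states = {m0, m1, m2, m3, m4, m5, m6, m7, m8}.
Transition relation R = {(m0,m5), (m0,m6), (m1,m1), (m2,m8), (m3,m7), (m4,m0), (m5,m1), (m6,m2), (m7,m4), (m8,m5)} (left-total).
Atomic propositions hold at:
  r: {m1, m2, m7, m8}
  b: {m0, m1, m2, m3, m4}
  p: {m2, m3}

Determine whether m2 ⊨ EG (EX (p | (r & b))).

No

Sat(r & b) = {m1, m2}
Sat(p | (r & b)) = {m1, m2, m3}
Sat(EX (p | (r & b))) = {s : some successor in {m1, m2, m3}} = {m1, m5, m6}
EG (EX (p | (r & b))): greatest fixpoint, start Z0 = {m1, m5, m6}, keep only states in Sat with some successor in Z. Z1 = {m1, m5}; fixed.
Sat(EG (EX (p | (r & b)))) = {m1, m5}
m2 ∉ Sat(EG (EX (p | (r & b)))) = {m1, m5}, so the formula does not hold at m2.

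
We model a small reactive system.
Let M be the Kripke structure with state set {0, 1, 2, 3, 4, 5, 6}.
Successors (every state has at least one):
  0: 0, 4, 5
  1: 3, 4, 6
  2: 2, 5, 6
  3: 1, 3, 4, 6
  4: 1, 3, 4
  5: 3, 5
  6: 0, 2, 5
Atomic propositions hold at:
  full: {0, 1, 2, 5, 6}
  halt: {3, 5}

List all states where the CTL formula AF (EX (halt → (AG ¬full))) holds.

{0, 1, 2, 3, 4, 6}

Sat(¬full) = {3, 4}
AG ¬full: greatest fixpoint, start Z0 = {3, 4}, keep only states in Sat with every successor in Z. Z1 = ∅; fixed.
Sat(AG ¬full) = ∅
Sat(halt → (AG ¬full)) = {0, 1, 2, 4, 6}
Sat(EX (halt → (AG ¬full))) = {s : some successor in {0, 1, 2, 4, 6}} = {0, 1, 2, 3, 4, 6}
AF (EX (halt → (AG ¬full))): least fixpoint, start Z0 = {0, 1, 2, 3, 4, 6}, add states with every successor in Z. Already a fixed point.
Sat(AF (EX (halt → (AG ¬full)))) = {0, 1, 2, 3, 4, 6}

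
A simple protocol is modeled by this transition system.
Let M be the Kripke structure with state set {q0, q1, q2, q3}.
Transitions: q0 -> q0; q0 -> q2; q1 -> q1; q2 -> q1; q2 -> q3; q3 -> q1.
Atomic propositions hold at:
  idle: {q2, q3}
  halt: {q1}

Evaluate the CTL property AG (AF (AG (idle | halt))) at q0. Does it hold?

Sat(idle | halt) = {q1, q2, q3}
AG (idle | halt): greatest fixpoint, start Z0 = {q1, q2, q3}, keep only states in Sat with every successor in Z. Already a fixed point.
Sat(AG (idle | halt)) = {q1, q2, q3}
AF (AG (idle | halt)): least fixpoint, start Z0 = {q1, q2, q3}, add states with every successor in Z. Already a fixed point.
Sat(AF (AG (idle | halt))) = {q1, q2, q3}
AG (AF (AG (idle | halt))): greatest fixpoint, start Z0 = {q1, q2, q3}, keep only states in Sat with every successor in Z. Already a fixed point.
Sat(AG (AF (AG (idle | halt)))) = {q1, q2, q3}
q0 ∉ Sat(AG (AF (AG (idle | halt)))) = {q1, q2, q3}, so the formula does not hold at q0.

No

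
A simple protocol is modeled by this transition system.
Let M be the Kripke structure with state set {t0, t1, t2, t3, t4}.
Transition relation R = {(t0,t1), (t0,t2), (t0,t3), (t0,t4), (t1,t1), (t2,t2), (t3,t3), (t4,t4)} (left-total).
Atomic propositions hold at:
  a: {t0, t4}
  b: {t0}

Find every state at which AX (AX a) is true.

Sat(AX a) = {s : every successor in {t0, t4}} = {t4}
Sat(AX (AX a)) = {s : every successor in {t4}} = {t4}

{t4}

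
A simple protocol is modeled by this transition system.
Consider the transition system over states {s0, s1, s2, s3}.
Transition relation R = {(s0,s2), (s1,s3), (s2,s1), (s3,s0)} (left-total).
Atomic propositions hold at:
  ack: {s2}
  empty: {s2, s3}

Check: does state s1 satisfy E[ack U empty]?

No

E[ack U empty]: least fixpoint, start Z0 = Sat(empty) = {s2, s3}, add states in Sat(ack) with some successor in Z. Already a fixed point.
Sat(E[ack U empty]) = {s2, s3}
s1 ∉ Sat(E[ack U empty]) = {s2, s3}, so the formula does not hold at s1.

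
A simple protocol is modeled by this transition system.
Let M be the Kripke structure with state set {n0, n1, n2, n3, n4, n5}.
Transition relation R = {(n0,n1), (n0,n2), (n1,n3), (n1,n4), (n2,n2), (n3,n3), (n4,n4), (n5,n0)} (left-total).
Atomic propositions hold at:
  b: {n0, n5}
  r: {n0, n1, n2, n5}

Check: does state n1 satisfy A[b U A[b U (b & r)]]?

No

Sat(b & r) = {n0, n5}
A[b U (b & r)]: least fixpoint, start Z0 = Sat((b & r)) = {n0, n5}, add states in Sat(b) with every successor in Z. Already a fixed point.
Sat(A[b U (b & r)]) = {n0, n5}
A[b U A[b U (b & r)]]: least fixpoint, start Z0 = Sat(A[b U (b & r)]) = {n0, n5}, add states in Sat(b) with every successor in Z. Already a fixed point.
Sat(A[b U A[b U (b & r)]]) = {n0, n5}
n1 ∉ Sat(A[b U A[b U (b & r)]]) = {n0, n5}, so the formula does not hold at n1.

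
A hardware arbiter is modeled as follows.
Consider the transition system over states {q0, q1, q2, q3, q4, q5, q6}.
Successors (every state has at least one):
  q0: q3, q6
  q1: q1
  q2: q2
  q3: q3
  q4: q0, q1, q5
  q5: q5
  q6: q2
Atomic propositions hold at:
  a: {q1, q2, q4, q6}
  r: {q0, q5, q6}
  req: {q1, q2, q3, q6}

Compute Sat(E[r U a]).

{q0, q1, q2, q4, q6}

E[r U a]: least fixpoint, start Z0 = Sat(a) = {q1, q2, q4, q6}, add states in Sat(r) with some successor in Z. Z1 = {q0, q1, q2, q4, q6}; fixed.
Sat(E[r U a]) = {q0, q1, q2, q4, q6}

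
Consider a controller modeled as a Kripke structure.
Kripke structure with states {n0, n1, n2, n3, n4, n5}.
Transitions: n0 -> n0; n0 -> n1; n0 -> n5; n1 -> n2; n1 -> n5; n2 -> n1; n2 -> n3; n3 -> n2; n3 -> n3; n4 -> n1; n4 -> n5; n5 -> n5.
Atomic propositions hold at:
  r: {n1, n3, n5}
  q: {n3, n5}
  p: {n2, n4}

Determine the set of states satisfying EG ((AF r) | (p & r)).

AF r: least fixpoint, start Z0 = {n1, n3, n5}, add states with every successor in Z. Z1 = {n1, n2, n3, n4, n5}; fixed.
Sat(AF r) = {n1, n2, n3, n4, n5}
Sat(p & r) = ∅
Sat((AF r) | (p & r)) = {n1, n2, n3, n4, n5}
EG ((AF r) | (p & r)): greatest fixpoint, start Z0 = {n1, n2, n3, n4, n5}, keep only states in Sat with some successor in Z. Already a fixed point.
Sat(EG ((AF r) | (p & r))) = {n1, n2, n3, n4, n5}

{n1, n2, n3, n4, n5}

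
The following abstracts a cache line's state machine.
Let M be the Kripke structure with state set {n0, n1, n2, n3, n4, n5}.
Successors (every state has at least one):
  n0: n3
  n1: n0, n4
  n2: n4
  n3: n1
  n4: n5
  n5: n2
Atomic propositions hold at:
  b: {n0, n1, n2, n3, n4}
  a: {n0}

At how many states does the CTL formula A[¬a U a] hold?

1

Sat(¬a) = {n1, n2, n3, n4, n5}
A[¬a U a]: least fixpoint, start Z0 = Sat(a) = {n0}, add states in Sat(¬a) with every successor in Z. Already a fixed point.
Sat(A[¬a U a]) = {n0}
|Sat(A[¬a U a])| = |{n0}| = 1.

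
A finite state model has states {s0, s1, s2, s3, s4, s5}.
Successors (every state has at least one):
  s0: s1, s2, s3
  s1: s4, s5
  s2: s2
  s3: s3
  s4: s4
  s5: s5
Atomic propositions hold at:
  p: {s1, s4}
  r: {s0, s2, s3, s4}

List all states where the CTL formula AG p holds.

AG p: greatest fixpoint, start Z0 = {s1, s4}, keep only states in Sat with every successor in Z. Z1 = {s4}; fixed.
Sat(AG p) = {s4}

{s4}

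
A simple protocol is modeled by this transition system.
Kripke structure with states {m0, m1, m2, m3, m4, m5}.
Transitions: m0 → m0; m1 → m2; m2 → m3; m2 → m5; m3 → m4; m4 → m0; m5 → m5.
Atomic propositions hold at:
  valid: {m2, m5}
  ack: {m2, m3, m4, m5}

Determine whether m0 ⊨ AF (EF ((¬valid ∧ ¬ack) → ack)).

Sat(¬valid) = {m0, m1, m3, m4}
Sat(¬ack) = {m0, m1}
Sat(¬valid ∧ ¬ack) = {m0, m1}
Sat((¬valid ∧ ¬ack) → ack) = {m2, m3, m4, m5}
EF ((¬valid ∧ ¬ack) → ack): least fixpoint, start Z0 = {m2, m3, m4, m5}, add states with some successor in Z. Z1 = {m1, m2, m3, m4, m5}; fixed.
Sat(EF ((¬valid ∧ ¬ack) → ack)) = {m1, m2, m3, m4, m5}
AF (EF ((¬valid ∧ ¬ack) → ack)): least fixpoint, start Z0 = {m1, m2, m3, m4, m5}, add states with every successor in Z. Already a fixed point.
Sat(AF (EF ((¬valid ∧ ¬ack) → ack))) = {m1, m2, m3, m4, m5}
m0 ∉ Sat(AF (EF ((¬valid ∧ ¬ack) → ack))) = {m1, m2, m3, m4, m5}, so the formula does not hold at m0.

No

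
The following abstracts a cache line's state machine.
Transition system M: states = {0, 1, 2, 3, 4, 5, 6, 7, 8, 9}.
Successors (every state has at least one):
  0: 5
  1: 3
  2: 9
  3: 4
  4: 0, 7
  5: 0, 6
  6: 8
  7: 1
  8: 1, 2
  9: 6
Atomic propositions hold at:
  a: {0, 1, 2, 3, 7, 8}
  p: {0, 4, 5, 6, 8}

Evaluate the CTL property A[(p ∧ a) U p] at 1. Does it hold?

No

Sat(p ∧ a) = {0, 8}
A[(p ∧ a) U p]: least fixpoint, start Z0 = Sat(p) = {0, 4, 5, 6, 8}, add states in Sat(p ∧ a) with every successor in Z. Already a fixed point.
Sat(A[(p ∧ a) U p]) = {0, 4, 5, 6, 8}
1 ∉ Sat(A[(p ∧ a) U p]) = {0, 4, 5, 6, 8}, so the formula does not hold at 1.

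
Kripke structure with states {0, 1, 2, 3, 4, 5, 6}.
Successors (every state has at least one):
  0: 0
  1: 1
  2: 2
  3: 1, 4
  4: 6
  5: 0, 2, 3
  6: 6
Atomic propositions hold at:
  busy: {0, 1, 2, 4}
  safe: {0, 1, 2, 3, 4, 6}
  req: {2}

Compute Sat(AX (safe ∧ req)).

{2}

Sat(safe ∧ req) = {2}
Sat(AX (safe ∧ req)) = {s : every successor in {2}} = {2}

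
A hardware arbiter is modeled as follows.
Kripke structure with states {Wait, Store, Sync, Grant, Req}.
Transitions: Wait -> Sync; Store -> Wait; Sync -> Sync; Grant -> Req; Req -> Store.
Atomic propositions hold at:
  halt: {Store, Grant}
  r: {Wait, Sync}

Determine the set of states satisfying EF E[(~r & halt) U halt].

Sat(~r) = {Store, Grant, Req}
Sat(~r & halt) = {Store, Grant}
E[(~r & halt) U halt]: least fixpoint, start Z0 = Sat(halt) = {Store, Grant}, add states in Sat(~r & halt) with some successor in Z. Already a fixed point.
Sat(E[(~r & halt) U halt]) = {Store, Grant}
EF E[(~r & halt) U halt]: least fixpoint, start Z0 = {Store, Grant}, add states with some successor in Z. Z1 = {Store, Grant, Req}; fixed.
Sat(EF E[(~r & halt) U halt]) = {Store, Grant, Req}

{Store, Grant, Req}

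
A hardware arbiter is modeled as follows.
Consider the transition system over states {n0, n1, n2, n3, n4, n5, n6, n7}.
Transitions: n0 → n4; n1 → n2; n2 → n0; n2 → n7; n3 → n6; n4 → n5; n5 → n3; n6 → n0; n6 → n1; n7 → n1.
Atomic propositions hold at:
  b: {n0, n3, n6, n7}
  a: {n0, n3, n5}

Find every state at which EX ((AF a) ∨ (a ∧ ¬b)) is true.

AF a: least fixpoint, start Z0 = {n0, n3, n5}, add states with every successor in Z. Z1 = {n0, n3, n4, n5}; fixed.
Sat(AF a) = {n0, n3, n4, n5}
Sat(¬b) = {n1, n2, n4, n5}
Sat(a ∧ ¬b) = {n5}
Sat((AF a) ∨ (a ∧ ¬b)) = {n0, n3, n4, n5}
Sat(EX ((AF a) ∨ (a ∧ ¬b))) = {s : some successor in {n0, n3, n4, n5}} = {n0, n2, n4, n5, n6}

{n0, n2, n4, n5, n6}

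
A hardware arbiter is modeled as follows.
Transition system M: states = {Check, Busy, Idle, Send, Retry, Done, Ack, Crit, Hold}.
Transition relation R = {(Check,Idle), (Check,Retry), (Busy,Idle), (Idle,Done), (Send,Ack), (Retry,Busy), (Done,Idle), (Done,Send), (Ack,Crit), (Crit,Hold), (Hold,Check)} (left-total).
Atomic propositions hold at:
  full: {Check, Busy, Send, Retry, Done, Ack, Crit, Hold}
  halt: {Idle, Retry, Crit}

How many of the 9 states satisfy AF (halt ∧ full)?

Sat(halt ∧ full) = {Retry, Crit}
AF (halt ∧ full): least fixpoint, start Z0 = {Retry, Crit}, add states with every successor in Z. Z1 = {Retry, Ack, Crit}; Z2 = {Send, Retry, Ack, Crit}; fixed.
Sat(AF (halt ∧ full)) = {Send, Retry, Ack, Crit}
|Sat(AF (halt ∧ full))| = |{Send, Retry, Ack, Crit}| = 4.

4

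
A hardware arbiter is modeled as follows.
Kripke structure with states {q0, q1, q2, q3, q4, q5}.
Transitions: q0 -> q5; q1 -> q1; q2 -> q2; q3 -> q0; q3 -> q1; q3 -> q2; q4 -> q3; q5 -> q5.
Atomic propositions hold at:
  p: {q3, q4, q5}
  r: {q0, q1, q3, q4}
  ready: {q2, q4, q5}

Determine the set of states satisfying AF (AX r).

{q1, q4}

Sat(AX r) = {s : every successor in {q0, q1, q3, q4}} = {q1, q4}
AF (AX r): least fixpoint, start Z0 = {q1, q4}, add states with every successor in Z. Already a fixed point.
Sat(AF (AX r)) = {q1, q4}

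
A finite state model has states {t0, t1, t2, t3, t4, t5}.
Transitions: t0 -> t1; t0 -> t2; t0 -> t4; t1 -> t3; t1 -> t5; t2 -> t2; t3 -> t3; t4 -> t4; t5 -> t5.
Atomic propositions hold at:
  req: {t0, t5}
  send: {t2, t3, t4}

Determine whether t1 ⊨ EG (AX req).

No

Sat(AX req) = {s : every successor in {t0, t5}} = {t5}
EG (AX req): greatest fixpoint, start Z0 = {t5}, keep only states in Sat with some successor in Z. Already a fixed point.
Sat(EG (AX req)) = {t5}
t1 ∉ Sat(EG (AX req)) = {t5}, so the formula does not hold at t1.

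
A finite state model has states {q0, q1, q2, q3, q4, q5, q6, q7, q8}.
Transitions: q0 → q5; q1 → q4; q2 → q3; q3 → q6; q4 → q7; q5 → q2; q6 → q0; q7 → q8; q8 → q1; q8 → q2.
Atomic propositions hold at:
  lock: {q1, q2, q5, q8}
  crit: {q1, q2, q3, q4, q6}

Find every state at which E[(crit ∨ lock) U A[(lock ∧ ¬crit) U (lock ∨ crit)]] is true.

Sat(crit ∨ lock) = {q1, q2, q3, q4, q5, q6, q8}
Sat(¬crit) = {q0, q5, q7, q8}
Sat(lock ∧ ¬crit) = {q5, q8}
Sat(lock ∨ crit) = {q1, q2, q3, q4, q5, q6, q8}
A[(lock ∧ ¬crit) U (lock ∨ crit)]: least fixpoint, start Z0 = Sat((lock ∨ crit)) = {q1, q2, q3, q4, q5, q6, q8}, add states in Sat(lock ∧ ¬crit) with every successor in Z. Already a fixed point.
Sat(A[(lock ∧ ¬crit) U (lock ∨ crit)]) = {q1, q2, q3, q4, q5, q6, q8}
E[(crit ∨ lock) U A[(lock ∧ ¬crit) U (lock ∨ crit)]]: least fixpoint, start Z0 = Sat(A[(lock ∧ ¬crit) U (lock ∨ crit)]) = {q1, q2, q3, q4, q5, q6, q8}, add states in Sat(crit ∨ lock) with some successor in Z. Already a fixed point.
Sat(E[(crit ∨ lock) U A[(lock ∧ ¬crit) U (lock ∨ crit)]]) = {q1, q2, q3, q4, q5, q6, q8}

{q1, q2, q3, q4, q5, q6, q8}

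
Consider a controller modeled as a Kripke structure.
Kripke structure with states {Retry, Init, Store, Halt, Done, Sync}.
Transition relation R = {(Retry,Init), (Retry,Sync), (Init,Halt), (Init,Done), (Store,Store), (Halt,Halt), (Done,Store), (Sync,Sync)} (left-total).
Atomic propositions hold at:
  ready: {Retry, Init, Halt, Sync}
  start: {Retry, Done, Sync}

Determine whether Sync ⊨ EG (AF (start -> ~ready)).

No

Sat(~ready) = {Store, Done}
Sat(start -> ~ready) = {Init, Store, Halt, Done}
AF (start -> ~ready): least fixpoint, start Z0 = {Init, Store, Halt, Done}, add states with every successor in Z. Already a fixed point.
Sat(AF (start -> ~ready)) = {Init, Store, Halt, Done}
EG (AF (start -> ~ready)): greatest fixpoint, start Z0 = {Init, Store, Halt, Done}, keep only states in Sat with some successor in Z. Already a fixed point.
Sat(EG (AF (start -> ~ready))) = {Init, Store, Halt, Done}
Sync ∉ Sat(EG (AF (start -> ~ready))) = {Init, Store, Halt, Done}, so the formula does not hold at Sync.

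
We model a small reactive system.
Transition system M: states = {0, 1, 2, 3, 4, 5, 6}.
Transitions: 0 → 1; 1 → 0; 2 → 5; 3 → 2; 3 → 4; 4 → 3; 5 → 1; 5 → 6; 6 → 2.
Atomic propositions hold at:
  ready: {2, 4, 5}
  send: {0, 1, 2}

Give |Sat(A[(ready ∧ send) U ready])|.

3

Sat(ready ∧ send) = {2}
A[(ready ∧ send) U ready]: least fixpoint, start Z0 = Sat(ready) = {2, 4, 5}, add states in Sat(ready ∧ send) with every successor in Z. Already a fixed point.
Sat(A[(ready ∧ send) U ready]) = {2, 4, 5}
|Sat(A[(ready ∧ send) U ready])| = |{2, 4, 5}| = 3.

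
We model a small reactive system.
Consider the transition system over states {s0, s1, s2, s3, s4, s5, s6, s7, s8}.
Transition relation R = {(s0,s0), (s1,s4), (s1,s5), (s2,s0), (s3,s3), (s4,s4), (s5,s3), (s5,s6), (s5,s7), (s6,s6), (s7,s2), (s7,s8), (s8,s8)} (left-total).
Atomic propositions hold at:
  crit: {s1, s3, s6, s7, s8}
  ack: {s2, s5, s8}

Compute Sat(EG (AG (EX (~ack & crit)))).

Sat(~ack) = {s0, s1, s3, s4, s6, s7}
Sat(~ack & crit) = {s1, s3, s6, s7}
Sat(EX (~ack & crit)) = {s : some successor in {s1, s3, s6, s7}} = {s3, s5, s6}
AG (EX (~ack & crit)): greatest fixpoint, start Z0 = {s3, s5, s6}, keep only states in Sat with every successor in Z. Z1 = {s3, s6}; fixed.
Sat(AG (EX (~ack & crit))) = {s3, s6}
EG (AG (EX (~ack & crit))): greatest fixpoint, start Z0 = {s3, s6}, keep only states in Sat with some successor in Z. Already a fixed point.
Sat(EG (AG (EX (~ack & crit)))) = {s3, s6}

{s3, s6}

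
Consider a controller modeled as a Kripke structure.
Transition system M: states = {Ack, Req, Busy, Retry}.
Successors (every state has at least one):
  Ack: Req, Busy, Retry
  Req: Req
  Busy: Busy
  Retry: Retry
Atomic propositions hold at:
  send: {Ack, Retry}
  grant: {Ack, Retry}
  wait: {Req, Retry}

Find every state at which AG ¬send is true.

Sat(¬send) = {Req, Busy}
AG ¬send: greatest fixpoint, start Z0 = {Req, Busy}, keep only states in Sat with every successor in Z. Already a fixed point.
Sat(AG ¬send) = {Req, Busy}

{Req, Busy}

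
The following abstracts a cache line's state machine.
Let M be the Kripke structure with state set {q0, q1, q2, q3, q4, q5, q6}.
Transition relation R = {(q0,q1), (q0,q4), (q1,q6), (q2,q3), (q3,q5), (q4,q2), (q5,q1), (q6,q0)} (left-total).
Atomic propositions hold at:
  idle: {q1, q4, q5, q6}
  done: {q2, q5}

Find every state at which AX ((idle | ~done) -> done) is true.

{q3, q4}

Sat(~done) = {q0, q1, q3, q4, q6}
Sat(idle | ~done) = {q0, q1, q3, q4, q5, q6}
Sat((idle | ~done) -> done) = {q2, q5}
Sat(AX ((idle | ~done) -> done)) = {s : every successor in {q2, q5}} = {q3, q4}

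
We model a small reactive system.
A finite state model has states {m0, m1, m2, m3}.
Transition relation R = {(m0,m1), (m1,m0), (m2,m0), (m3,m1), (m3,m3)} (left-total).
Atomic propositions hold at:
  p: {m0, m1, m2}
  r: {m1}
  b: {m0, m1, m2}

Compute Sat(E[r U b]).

{m0, m1, m2}

E[r U b]: least fixpoint, start Z0 = Sat(b) = {m0, m1, m2}, add states in Sat(r) with some successor in Z. Already a fixed point.
Sat(E[r U b]) = {m0, m1, m2}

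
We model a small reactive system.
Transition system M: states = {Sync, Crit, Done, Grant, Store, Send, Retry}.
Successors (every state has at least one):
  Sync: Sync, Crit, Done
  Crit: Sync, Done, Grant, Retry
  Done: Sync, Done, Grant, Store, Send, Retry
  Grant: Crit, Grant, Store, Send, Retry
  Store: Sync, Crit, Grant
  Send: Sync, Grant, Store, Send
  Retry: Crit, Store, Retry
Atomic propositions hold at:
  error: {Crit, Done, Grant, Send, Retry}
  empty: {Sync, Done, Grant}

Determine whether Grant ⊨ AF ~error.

Sat(~error) = {Sync, Store}
AF ~error: least fixpoint, start Z0 = {Sync, Store}, add states with every successor in Z. Already a fixed point.
Sat(AF ~error) = {Sync, Store}
Grant ∉ Sat(AF ~error) = {Sync, Store}, so the formula does not hold at Grant.

No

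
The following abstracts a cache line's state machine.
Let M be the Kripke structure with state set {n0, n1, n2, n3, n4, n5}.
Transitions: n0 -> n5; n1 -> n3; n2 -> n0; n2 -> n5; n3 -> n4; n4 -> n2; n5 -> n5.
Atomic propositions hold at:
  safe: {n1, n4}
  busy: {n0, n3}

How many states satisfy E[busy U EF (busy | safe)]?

Sat(busy | safe) = {n0, n1, n3, n4}
EF (busy | safe): least fixpoint, start Z0 = {n0, n1, n3, n4}, add states with some successor in Z. Z1 = {n0, n1, n2, n3, n4}; fixed.
Sat(EF (busy | safe)) = {n0, n1, n2, n3, n4}
E[busy U EF (busy | safe)]: least fixpoint, start Z0 = Sat(EF (busy | safe)) = {n0, n1, n2, n3, n4}, add states in Sat(busy) with some successor in Z. Already a fixed point.
Sat(E[busy U EF (busy | safe)]) = {n0, n1, n2, n3, n4}
|Sat(E[busy U EF (busy | safe)])| = |{n0, n1, n2, n3, n4}| = 5.

5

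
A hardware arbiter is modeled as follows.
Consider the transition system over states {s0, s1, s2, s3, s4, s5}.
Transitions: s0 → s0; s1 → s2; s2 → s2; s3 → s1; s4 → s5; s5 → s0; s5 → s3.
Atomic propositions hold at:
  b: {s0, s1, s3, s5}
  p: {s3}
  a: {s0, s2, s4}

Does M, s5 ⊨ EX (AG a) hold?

AG a: greatest fixpoint, start Z0 = {s0, s2, s4}, keep only states in Sat with every successor in Z. Z1 = {s0, s2}; fixed.
Sat(AG a) = {s0, s2}
Sat(EX (AG a)) = {s : some successor in {s0, s2}} = {s0, s1, s2, s5}
s5 ∈ Sat(EX (AG a)) = {s0, s1, s2, s5}, so the formula holds at s5.

Yes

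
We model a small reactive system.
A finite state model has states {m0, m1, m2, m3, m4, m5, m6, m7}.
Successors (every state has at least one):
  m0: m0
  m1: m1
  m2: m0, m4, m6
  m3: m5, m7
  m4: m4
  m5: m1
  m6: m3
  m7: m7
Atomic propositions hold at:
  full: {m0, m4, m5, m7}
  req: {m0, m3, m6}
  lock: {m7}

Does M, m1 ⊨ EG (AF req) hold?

AF req: least fixpoint, start Z0 = {m0, m3, m6}, add states with every successor in Z. Already a fixed point.
Sat(AF req) = {m0, m3, m6}
EG (AF req): greatest fixpoint, start Z0 = {m0, m3, m6}, keep only states in Sat with some successor in Z. Z1 = {m0, m6}; Z2 = {m0}; fixed.
Sat(EG (AF req)) = {m0}
m1 ∉ Sat(EG (AF req)) = {m0}, so the formula does not hold at m1.

No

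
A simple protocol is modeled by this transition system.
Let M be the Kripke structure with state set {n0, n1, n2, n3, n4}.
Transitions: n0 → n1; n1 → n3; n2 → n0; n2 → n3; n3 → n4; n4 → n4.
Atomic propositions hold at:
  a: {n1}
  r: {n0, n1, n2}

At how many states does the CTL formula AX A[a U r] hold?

1

A[a U r]: least fixpoint, start Z0 = Sat(r) = {n0, n1, n2}, add states in Sat(a) with every successor in Z. Already a fixed point.
Sat(A[a U r]) = {n0, n1, n2}
Sat(AX A[a U r]) = {s : every successor in {n0, n1, n2}} = {n0}
|Sat(AX A[a U r])| = |{n0}| = 1.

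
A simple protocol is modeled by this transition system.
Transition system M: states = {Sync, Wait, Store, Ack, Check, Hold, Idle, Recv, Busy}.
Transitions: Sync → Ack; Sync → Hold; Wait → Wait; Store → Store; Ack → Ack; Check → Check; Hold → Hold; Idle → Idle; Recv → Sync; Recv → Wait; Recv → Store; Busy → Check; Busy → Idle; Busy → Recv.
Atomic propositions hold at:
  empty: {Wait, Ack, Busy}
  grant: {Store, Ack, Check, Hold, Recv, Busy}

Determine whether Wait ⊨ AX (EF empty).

EF empty: least fixpoint, start Z0 = {Wait, Ack, Busy}, add states with some successor in Z. Z1 = {Sync, Wait, Ack, Recv, Busy}; fixed.
Sat(EF empty) = {Sync, Wait, Ack, Recv, Busy}
Sat(AX (EF empty)) = {s : every successor in {Sync, Wait, Ack, Recv, Busy}} = {Wait, Ack}
Wait ∈ Sat(AX (EF empty)) = {Wait, Ack}, so the formula holds at Wait.

Yes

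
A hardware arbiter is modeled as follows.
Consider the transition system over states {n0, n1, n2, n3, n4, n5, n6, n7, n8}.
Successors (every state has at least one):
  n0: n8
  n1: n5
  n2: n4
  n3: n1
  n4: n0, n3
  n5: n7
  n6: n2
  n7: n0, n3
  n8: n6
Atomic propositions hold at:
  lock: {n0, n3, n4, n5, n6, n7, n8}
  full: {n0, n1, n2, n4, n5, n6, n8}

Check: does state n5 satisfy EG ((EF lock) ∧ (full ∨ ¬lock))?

EF lock: least fixpoint, start Z0 = {n0, n3, n4, n5, n6, n7, n8}, add states with some successor in Z. Z1 = {n0, n1, n2, n3, n4, n5, n6, n7, n8}; fixed.
Sat(EF lock) = {n0, n1, n2, n3, n4, n5, n6, n7, n8}
Sat(¬lock) = {n1, n2}
Sat(full ∨ ¬lock) = {n0, n1, n2, n4, n5, n6, n8}
Sat((EF lock) ∧ (full ∨ ¬lock)) = {n0, n1, n2, n4, n5, n6, n8}
EG ((EF lock) ∧ (full ∨ ¬lock)): greatest fixpoint, start Z0 = {n0, n1, n2, n4, n5, n6, n8}, keep only states in Sat with some successor in Z. Z1 = {n0, n1, n2, n4, n6, n8}; Z2 = {n0, n2, n4, n6, n8}; fixed.
Sat(EG ((EF lock) ∧ (full ∨ ¬lock))) = {n0, n2, n4, n6, n8}
n5 ∉ Sat(EG ((EF lock) ∧ (full ∨ ¬lock))) = {n0, n2, n4, n6, n8}, so the formula does not hold at n5.

No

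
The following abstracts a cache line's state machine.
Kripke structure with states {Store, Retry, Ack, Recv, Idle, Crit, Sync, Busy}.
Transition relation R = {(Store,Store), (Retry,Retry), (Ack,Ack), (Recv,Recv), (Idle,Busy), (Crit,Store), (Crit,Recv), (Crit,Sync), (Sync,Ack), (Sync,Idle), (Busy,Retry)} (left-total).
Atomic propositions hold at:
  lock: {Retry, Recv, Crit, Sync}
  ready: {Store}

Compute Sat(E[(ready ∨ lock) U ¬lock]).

{Store, Ack, Idle, Crit, Sync, Busy}

Sat(ready ∨ lock) = {Store, Retry, Recv, Crit, Sync}
Sat(¬lock) = {Store, Ack, Idle, Busy}
E[(ready ∨ lock) U ¬lock]: least fixpoint, start Z0 = Sat(¬lock) = {Store, Ack, Idle, Busy}, add states in Sat(ready ∨ lock) with some successor in Z. Z1 = {Store, Ack, Idle, Crit, Sync, Busy}; fixed.
Sat(E[(ready ∨ lock) U ¬lock]) = {Store, Ack, Idle, Crit, Sync, Busy}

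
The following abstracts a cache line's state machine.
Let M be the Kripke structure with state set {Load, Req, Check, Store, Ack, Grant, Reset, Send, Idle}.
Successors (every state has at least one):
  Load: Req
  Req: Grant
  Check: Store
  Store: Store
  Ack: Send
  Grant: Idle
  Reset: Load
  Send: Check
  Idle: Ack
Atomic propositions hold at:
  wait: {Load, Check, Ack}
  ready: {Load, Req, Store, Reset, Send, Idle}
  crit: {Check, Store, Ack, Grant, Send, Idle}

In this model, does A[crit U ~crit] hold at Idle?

No

Sat(~crit) = {Load, Req, Reset}
A[crit U ~crit]: least fixpoint, start Z0 = Sat(~crit) = {Load, Req, Reset}, add states in Sat(crit) with every successor in Z. Already a fixed point.
Sat(A[crit U ~crit]) = {Load, Req, Reset}
Idle ∉ Sat(A[crit U ~crit]) = {Load, Req, Reset}, so the formula does not hold at Idle.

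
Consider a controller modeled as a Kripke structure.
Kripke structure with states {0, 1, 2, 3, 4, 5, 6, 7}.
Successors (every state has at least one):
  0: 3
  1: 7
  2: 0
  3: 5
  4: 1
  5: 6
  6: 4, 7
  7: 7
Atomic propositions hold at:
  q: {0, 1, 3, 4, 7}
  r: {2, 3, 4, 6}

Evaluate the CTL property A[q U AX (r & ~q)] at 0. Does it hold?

Sat(~q) = {2, 5, 6}
Sat(r & ~q) = {2, 6}
Sat(AX (r & ~q)) = {s : every successor in {2, 6}} = {5}
A[q U AX (r & ~q)]: least fixpoint, start Z0 = Sat(AX (r & ~q)) = {5}, add states in Sat(q) with every successor in Z. Z1 = {3, 5}; Z2 = {0, 3, 5}; fixed.
Sat(A[q U AX (r & ~q)]) = {0, 3, 5}
0 ∈ Sat(A[q U AX (r & ~q)]) = {0, 3, 5}, so the formula holds at 0.

Yes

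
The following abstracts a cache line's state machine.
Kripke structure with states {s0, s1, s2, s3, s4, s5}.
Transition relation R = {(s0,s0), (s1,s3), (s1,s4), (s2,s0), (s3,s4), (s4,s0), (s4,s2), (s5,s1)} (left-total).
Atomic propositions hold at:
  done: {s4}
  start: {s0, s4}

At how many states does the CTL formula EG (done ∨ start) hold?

2

Sat(done ∨ start) = {s0, s4}
EG (done ∨ start): greatest fixpoint, start Z0 = {s0, s4}, keep only states in Sat with some successor in Z. Already a fixed point.
Sat(EG (done ∨ start)) = {s0, s4}
|Sat(EG (done ∨ start))| = |{s0, s4}| = 2.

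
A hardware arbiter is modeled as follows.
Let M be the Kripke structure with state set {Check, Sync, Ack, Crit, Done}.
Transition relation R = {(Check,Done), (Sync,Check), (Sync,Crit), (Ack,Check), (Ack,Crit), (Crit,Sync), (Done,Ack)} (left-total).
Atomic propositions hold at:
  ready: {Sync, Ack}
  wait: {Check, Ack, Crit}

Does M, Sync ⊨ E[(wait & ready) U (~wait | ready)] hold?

Sat(wait & ready) = {Ack}
Sat(~wait) = {Sync, Done}
Sat(~wait | ready) = {Sync, Ack, Done}
E[(wait & ready) U (~wait | ready)]: least fixpoint, start Z0 = Sat((~wait | ready)) = {Sync, Ack, Done}, add states in Sat(wait & ready) with some successor in Z. Already a fixed point.
Sat(E[(wait & ready) U (~wait | ready)]) = {Sync, Ack, Done}
Sync ∈ Sat(E[(wait & ready) U (~wait | ready)]) = {Sync, Ack, Done}, so the formula holds at Sync.

Yes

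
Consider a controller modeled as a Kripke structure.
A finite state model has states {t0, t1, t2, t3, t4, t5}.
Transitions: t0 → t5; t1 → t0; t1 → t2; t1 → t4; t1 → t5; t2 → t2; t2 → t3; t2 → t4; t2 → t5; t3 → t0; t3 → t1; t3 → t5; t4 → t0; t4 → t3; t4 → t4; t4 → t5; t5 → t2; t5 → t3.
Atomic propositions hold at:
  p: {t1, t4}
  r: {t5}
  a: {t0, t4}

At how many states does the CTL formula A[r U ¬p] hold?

Sat(¬p) = {t0, t2, t3, t5}
A[r U ¬p]: least fixpoint, start Z0 = Sat(¬p) = {t0, t2, t3, t5}, add states in Sat(r) with every successor in Z. Already a fixed point.
Sat(A[r U ¬p]) = {t0, t2, t3, t5}
|Sat(A[r U ¬p])| = |{t0, t2, t3, t5}| = 4.

4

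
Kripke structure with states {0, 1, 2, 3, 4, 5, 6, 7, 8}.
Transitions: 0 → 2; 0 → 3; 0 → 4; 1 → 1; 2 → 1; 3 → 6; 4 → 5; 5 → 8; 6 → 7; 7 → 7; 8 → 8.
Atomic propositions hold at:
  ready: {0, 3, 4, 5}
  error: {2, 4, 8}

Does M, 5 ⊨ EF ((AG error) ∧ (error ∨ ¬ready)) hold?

AG error: greatest fixpoint, start Z0 = {2, 4, 8}, keep only states in Sat with every successor in Z. Z1 = {8}; fixed.
Sat(AG error) = {8}
Sat(¬ready) = {1, 2, 6, 7, 8}
Sat(error ∨ ¬ready) = {1, 2, 4, 6, 7, 8}
Sat((AG error) ∧ (error ∨ ¬ready)) = {8}
EF ((AG error) ∧ (error ∨ ¬ready)): least fixpoint, start Z0 = {8}, add states with some successor in Z. Z1 = {5, 8}; Z2 = {4, 5, 8}; Z3 = {0, 4, 5, 8}; fixed.
Sat(EF ((AG error) ∧ (error ∨ ¬ready))) = {0, 4, 5, 8}
5 ∈ Sat(EF ((AG error) ∧ (error ∨ ¬ready))) = {0, 4, 5, 8}, so the formula holds at 5.

Yes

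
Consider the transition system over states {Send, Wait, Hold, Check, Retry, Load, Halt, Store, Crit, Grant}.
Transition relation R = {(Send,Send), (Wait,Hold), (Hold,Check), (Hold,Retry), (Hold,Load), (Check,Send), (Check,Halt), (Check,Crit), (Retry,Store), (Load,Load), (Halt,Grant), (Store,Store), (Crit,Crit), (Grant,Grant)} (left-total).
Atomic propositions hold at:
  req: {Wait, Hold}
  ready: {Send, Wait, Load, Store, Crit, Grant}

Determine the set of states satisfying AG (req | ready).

Sat(req | ready) = {Send, Wait, Hold, Load, Store, Crit, Grant}
AG (req | ready): greatest fixpoint, start Z0 = {Send, Wait, Hold, Load, Store, Crit, Grant}, keep only states in Sat with every successor in Z. Z1 = {Send, Wait, Load, Store, Crit, Grant}; Z2 = {Send, Load, Store, Crit, Grant}; fixed.
Sat(AG (req | ready)) = {Send, Load, Store, Crit, Grant}

{Send, Load, Store, Crit, Grant}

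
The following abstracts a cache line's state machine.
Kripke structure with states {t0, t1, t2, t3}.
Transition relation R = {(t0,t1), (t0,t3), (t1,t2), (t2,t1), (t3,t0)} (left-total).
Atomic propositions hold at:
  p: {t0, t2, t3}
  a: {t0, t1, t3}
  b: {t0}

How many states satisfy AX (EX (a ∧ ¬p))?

Sat(¬p) = {t1}
Sat(a ∧ ¬p) = {t1}
Sat(EX (a ∧ ¬p)) = {s : some successor in {t1}} = {t0, t2}
Sat(AX (EX (a ∧ ¬p))) = {s : every successor in {t0, t2}} = {t1, t3}
|Sat(AX (EX (a ∧ ¬p)))| = |{t1, t3}| = 2.

2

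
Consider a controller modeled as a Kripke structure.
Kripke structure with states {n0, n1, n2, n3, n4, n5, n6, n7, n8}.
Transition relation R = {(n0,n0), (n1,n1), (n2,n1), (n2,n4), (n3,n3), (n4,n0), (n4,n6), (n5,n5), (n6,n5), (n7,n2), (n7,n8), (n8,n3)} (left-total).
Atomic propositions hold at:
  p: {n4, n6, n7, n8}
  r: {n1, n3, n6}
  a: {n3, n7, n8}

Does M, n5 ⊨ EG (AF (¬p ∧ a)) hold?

No

Sat(¬p) = {n0, n1, n2, n3, n5}
Sat(¬p ∧ a) = {n3}
AF (¬p ∧ a): least fixpoint, start Z0 = {n3}, add states with every successor in Z. Z1 = {n3, n8}; fixed.
Sat(AF (¬p ∧ a)) = {n3, n8}
EG (AF (¬p ∧ a)): greatest fixpoint, start Z0 = {n3, n8}, keep only states in Sat with some successor in Z. Already a fixed point.
Sat(EG (AF (¬p ∧ a))) = {n3, n8}
n5 ∉ Sat(EG (AF (¬p ∧ a))) = {n3, n8}, so the formula does not hold at n5.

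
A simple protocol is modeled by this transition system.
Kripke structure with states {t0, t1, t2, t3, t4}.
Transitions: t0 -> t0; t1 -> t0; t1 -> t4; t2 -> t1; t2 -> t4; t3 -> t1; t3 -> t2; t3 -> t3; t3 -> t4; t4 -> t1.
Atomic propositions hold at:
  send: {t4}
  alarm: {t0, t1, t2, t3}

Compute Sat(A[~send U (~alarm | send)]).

Sat(~send) = {t0, t1, t2, t3}
Sat(~alarm) = {t4}
Sat(~alarm | send) = {t4}
A[~send U (~alarm | send)]: least fixpoint, start Z0 = Sat((~alarm | send)) = {t4}, add states in Sat(~send) with every successor in Z. Already a fixed point.
Sat(A[~send U (~alarm | send)]) = {t4}

{t4}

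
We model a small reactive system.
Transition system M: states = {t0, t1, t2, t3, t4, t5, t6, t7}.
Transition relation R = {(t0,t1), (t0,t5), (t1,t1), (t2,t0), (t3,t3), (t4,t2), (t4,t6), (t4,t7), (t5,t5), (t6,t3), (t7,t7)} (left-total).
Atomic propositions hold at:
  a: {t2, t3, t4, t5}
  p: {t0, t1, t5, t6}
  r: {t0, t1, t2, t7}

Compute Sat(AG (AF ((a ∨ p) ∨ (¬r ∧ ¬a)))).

{t0, t1, t2, t3, t5, t6}

Sat(a ∨ p) = {t0, t1, t2, t3, t4, t5, t6}
Sat(¬r) = {t3, t4, t5, t6}
Sat(¬a) = {t0, t1, t6, t7}
Sat(¬r ∧ ¬a) = {t6}
Sat((a ∨ p) ∨ (¬r ∧ ¬a)) = {t0, t1, t2, t3, t4, t5, t6}
AF ((a ∨ p) ∨ (¬r ∧ ¬a)): least fixpoint, start Z0 = {t0, t1, t2, t3, t4, t5, t6}, add states with every successor in Z. Already a fixed point.
Sat(AF ((a ∨ p) ∨ (¬r ∧ ¬a))) = {t0, t1, t2, t3, t4, t5, t6}
AG (AF ((a ∨ p) ∨ (¬r ∧ ¬a))): greatest fixpoint, start Z0 = {t0, t1, t2, t3, t4, t5, t6}, keep only states in Sat with every successor in Z. Z1 = {t0, t1, t2, t3, t5, t6}; fixed.
Sat(AG (AF ((a ∨ p) ∨ (¬r ∧ ¬a)))) = {t0, t1, t2, t3, t5, t6}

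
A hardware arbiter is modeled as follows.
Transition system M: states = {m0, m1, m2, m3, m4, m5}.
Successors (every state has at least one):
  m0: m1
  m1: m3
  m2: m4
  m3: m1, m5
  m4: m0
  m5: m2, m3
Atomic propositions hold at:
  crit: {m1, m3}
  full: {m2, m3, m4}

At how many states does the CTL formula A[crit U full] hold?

4

A[crit U full]: least fixpoint, start Z0 = Sat(full) = {m2, m3, m4}, add states in Sat(crit) with every successor in Z. Z1 = {m1, m2, m3, m4}; fixed.
Sat(A[crit U full]) = {m1, m2, m3, m4}
|Sat(A[crit U full])| = |{m1, m2, m3, m4}| = 4.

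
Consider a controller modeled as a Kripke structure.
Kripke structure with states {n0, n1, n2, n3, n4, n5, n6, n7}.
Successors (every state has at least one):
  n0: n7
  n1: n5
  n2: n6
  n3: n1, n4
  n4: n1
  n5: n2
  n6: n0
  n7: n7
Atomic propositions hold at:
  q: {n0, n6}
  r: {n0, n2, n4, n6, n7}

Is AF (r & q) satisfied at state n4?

Sat(r & q) = {n0, n6}
AF (r & q): least fixpoint, start Z0 = {n0, n6}, add states with every successor in Z. Z1 = {n0, n2, n6}; Z2 = {n0, n2, n5, n6}; Z3 = {n0, n1, n2, n5, n6}; Z4 = {n0, n1, n2, n4, n5, n6}; Z5 = {n0, n1, n2, n3, n4, n5, n6}; fixed.
Sat(AF (r & q)) = {n0, n1, n2, n3, n4, n5, n6}
n4 ∈ Sat(AF (r & q)) = {n0, n1, n2, n3, n4, n5, n6}, so the formula holds at n4.

Yes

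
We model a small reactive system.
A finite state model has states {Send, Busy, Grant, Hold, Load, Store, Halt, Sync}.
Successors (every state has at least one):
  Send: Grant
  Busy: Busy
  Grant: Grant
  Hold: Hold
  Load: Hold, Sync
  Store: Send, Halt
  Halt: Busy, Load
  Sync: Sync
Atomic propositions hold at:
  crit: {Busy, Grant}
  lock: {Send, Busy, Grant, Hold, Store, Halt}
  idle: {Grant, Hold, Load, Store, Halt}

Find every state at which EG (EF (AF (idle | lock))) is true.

{Send, Busy, Grant, Hold, Load, Store, Halt}

Sat(idle | lock) = {Send, Busy, Grant, Hold, Load, Store, Halt}
AF (idle | lock): least fixpoint, start Z0 = {Send, Busy, Grant, Hold, Load, Store, Halt}, add states with every successor in Z. Already a fixed point.
Sat(AF (idle | lock)) = {Send, Busy, Grant, Hold, Load, Store, Halt}
EF (AF (idle | lock)): least fixpoint, start Z0 = {Send, Busy, Grant, Hold, Load, Store, Halt}, add states with some successor in Z. Already a fixed point.
Sat(EF (AF (idle | lock))) = {Send, Busy, Grant, Hold, Load, Store, Halt}
EG (EF (AF (idle | lock))): greatest fixpoint, start Z0 = {Send, Busy, Grant, Hold, Load, Store, Halt}, keep only states in Sat with some successor in Z. Already a fixed point.
Sat(EG (EF (AF (idle | lock)))) = {Send, Busy, Grant, Hold, Load, Store, Halt}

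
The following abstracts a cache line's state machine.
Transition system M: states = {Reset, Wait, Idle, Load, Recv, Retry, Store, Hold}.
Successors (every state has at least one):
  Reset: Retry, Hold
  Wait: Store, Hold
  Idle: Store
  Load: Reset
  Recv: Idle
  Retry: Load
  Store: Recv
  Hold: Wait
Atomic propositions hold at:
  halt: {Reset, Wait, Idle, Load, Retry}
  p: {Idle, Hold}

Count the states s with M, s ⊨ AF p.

AF p: least fixpoint, start Z0 = {Idle, Hold}, add states with every successor in Z. Z1 = {Idle, Recv, Hold}; Z2 = {Idle, Recv, Store, Hold}; Z3 = {Wait, Idle, Recv, Store, Hold}; fixed.
Sat(AF p) = {Wait, Idle, Recv, Store, Hold}
|Sat(AF p)| = |{Wait, Idle, Recv, Store, Hold}| = 5.

5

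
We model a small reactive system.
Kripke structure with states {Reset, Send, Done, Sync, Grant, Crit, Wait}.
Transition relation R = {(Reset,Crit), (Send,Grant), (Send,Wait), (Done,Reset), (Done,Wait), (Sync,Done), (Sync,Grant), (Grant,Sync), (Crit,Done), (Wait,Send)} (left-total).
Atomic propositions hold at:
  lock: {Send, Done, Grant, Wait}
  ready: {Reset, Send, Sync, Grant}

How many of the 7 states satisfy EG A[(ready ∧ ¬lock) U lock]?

Sat(¬lock) = {Reset, Sync, Crit}
Sat(ready ∧ ¬lock) = {Reset, Sync}
A[(ready ∧ ¬lock) U lock]: least fixpoint, start Z0 = Sat(lock) = {Send, Done, Grant, Wait}, add states in Sat(ready ∧ ¬lock) with every successor in Z. Z1 = {Send, Done, Sync, Grant, Wait}; fixed.
Sat(A[(ready ∧ ¬lock) U lock]) = {Send, Done, Sync, Grant, Wait}
EG A[(ready ∧ ¬lock) U lock]: greatest fixpoint, start Z0 = {Send, Done, Sync, Grant, Wait}, keep only states in Sat with some successor in Z. Already a fixed point.
Sat(EG A[(ready ∧ ¬lock) U lock]) = {Send, Done, Sync, Grant, Wait}
|Sat(EG A[(ready ∧ ¬lock) U lock])| = |{Send, Done, Sync, Grant, Wait}| = 5.

5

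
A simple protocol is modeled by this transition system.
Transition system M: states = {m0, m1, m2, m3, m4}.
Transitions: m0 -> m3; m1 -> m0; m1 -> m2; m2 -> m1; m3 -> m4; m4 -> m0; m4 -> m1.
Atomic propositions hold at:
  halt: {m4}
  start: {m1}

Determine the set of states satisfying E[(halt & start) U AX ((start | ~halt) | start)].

Sat(halt & start) = ∅
Sat(~halt) = {m0, m1, m2, m3}
Sat(start | ~halt) = {m0, m1, m2, m3}
Sat((start | ~halt) | start) = {m0, m1, m2, m3}
Sat(AX ((start | ~halt) | start)) = {s : every successor in {m0, m1, m2, m3}} = {m0, m1, m2, m4}
E[(halt & start) U AX ((start | ~halt) | start)]: least fixpoint, start Z0 = Sat(AX ((start | ~halt) | start)) = {m0, m1, m2, m4}, add states in Sat(halt & start) with some successor in Z. Already a fixed point.
Sat(E[(halt & start) U AX ((start | ~halt) | start)]) = {m0, m1, m2, m4}

{m0, m1, m2, m4}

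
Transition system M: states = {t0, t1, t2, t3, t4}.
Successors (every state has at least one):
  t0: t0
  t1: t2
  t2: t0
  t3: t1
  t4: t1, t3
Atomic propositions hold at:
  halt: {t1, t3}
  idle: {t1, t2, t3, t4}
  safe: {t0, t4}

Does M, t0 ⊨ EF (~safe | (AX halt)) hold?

No

Sat(~safe) = {t1, t2, t3}
Sat(AX halt) = {s : every successor in {t1, t3}} = {t3, t4}
Sat(~safe | (AX halt)) = {t1, t2, t3, t4}
EF (~safe | (AX halt)): least fixpoint, start Z0 = {t1, t2, t3, t4}, add states with some successor in Z. Already a fixed point.
Sat(EF (~safe | (AX halt))) = {t1, t2, t3, t4}
t0 ∉ Sat(EF (~safe | (AX halt))) = {t1, t2, t3, t4}, so the formula does not hold at t0.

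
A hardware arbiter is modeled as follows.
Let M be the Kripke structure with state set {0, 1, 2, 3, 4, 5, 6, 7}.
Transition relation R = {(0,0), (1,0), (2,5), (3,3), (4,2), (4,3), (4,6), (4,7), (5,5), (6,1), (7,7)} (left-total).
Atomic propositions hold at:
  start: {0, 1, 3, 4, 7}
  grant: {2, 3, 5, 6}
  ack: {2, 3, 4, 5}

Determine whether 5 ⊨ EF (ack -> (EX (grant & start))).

Sat(grant & start) = {3}
Sat(EX (grant & start)) = {s : some successor in {3}} = {3, 4}
Sat(ack -> (EX (grant & start))) = {0, 1, 3, 4, 6, 7}
EF (ack -> (EX (grant & start))): least fixpoint, start Z0 = {0, 1, 3, 4, 6, 7}, add states with some successor in Z. Already a fixed point.
Sat(EF (ack -> (EX (grant & start)))) = {0, 1, 3, 4, 6, 7}
5 ∉ Sat(EF (ack -> (EX (grant & start)))) = {0, 1, 3, 4, 6, 7}, so the formula does not hold at 5.

No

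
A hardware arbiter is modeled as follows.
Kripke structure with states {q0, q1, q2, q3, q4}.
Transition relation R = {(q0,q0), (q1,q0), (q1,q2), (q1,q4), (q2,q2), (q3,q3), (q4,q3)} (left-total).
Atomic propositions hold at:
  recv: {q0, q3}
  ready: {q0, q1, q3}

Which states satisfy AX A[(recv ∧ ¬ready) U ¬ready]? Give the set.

Sat(¬ready) = {q2, q4}
Sat(recv ∧ ¬ready) = ∅
A[(recv ∧ ¬ready) U ¬ready]: least fixpoint, start Z0 = Sat(¬ready) = {q2, q4}, add states in Sat(recv ∧ ¬ready) with every successor in Z. Already a fixed point.
Sat(A[(recv ∧ ¬ready) U ¬ready]) = {q2, q4}
Sat(AX A[(recv ∧ ¬ready) U ¬ready]) = {s : every successor in {q2, q4}} = {q2}

{q2}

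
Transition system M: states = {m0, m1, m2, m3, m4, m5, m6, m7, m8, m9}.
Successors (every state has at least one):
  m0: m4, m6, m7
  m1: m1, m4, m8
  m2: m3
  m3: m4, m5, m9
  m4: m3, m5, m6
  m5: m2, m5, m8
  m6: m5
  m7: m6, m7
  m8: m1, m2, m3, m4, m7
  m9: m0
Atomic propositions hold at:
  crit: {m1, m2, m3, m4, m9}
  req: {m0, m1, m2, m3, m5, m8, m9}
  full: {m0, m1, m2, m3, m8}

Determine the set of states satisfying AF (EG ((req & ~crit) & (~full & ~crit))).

Sat(~crit) = {m0, m5, m6, m7, m8}
Sat(req & ~crit) = {m0, m5, m8}
Sat(~full) = {m4, m5, m6, m7, m9}
Sat(~full & ~crit) = {m5, m6, m7}
Sat((req & ~crit) & (~full & ~crit)) = {m5}
EG ((req & ~crit) & (~full & ~crit)): greatest fixpoint, start Z0 = {m5}, keep only states in Sat with some successor in Z. Already a fixed point.
Sat(EG ((req & ~crit) & (~full & ~crit))) = {m5}
AF (EG ((req & ~crit) & (~full & ~crit))): least fixpoint, start Z0 = {m5}, add states with every successor in Z. Z1 = {m5, m6}; fixed.
Sat(AF (EG ((req & ~crit) & (~full & ~crit)))) = {m5, m6}

{m5, m6}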